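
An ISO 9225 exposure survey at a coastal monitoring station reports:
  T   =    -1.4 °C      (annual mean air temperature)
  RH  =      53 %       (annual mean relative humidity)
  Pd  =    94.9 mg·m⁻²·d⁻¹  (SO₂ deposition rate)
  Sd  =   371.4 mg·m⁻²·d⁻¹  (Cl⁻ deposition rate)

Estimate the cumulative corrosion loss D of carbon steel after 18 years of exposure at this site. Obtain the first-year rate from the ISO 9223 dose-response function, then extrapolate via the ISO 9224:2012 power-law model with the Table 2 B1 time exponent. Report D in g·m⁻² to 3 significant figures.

D(18) = 1.12e+03 g·m⁻²

carbon steel: temperature factor f = +0.150·(-11.4) = -1.7100
  sulphur-dioxide contribution → 9.86 μm/a
  chloride contribution → 21.74 μm/a
  ⇒ r_corr(carbon steel) = 31.59 μm/a
ISO 9224: D(t) = r_corr · t^b with b = 0.523 (carbon steel, B1)
  D(18) = 31.59 × 18^0.523 = 31.59 × 4.534 = 143.3 μm
  Mass loss = 143.3 μm × 7.85 g/cm³ = 1125 g·m⁻²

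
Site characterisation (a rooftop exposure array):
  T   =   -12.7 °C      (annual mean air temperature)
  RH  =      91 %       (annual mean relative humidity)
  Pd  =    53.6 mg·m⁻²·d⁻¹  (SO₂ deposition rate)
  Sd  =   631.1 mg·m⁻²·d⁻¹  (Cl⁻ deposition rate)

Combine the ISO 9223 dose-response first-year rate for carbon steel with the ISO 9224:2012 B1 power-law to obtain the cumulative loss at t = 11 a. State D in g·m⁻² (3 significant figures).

D(11) = 1.93e+03 g·m⁻²

carbon steel: f(T) = +0.150·(T−10) [T≤10 °C] = -3.4050
  SO₂ term: 1.77·53.6^0.52·exp(0.02·91-3.4050) = 2.876
  Cl⁻ term: 0.102·631.1^0.62·exp(0.033·91+0.04·-12.7) = 67.33
  sum: 2.876 + 67.33 → r_corr = 70.21 μm/a
ISO 9224: D(t) = r_corr · t^b with b = 0.523 (carbon steel, B1)
  D(11) = 70.21 × 11^0.523 = 70.21 × 3.505 = 246.1 μm
  Mass loss = 246.1 μm × 7.85 g/cm³ = 1932 g·m⁻²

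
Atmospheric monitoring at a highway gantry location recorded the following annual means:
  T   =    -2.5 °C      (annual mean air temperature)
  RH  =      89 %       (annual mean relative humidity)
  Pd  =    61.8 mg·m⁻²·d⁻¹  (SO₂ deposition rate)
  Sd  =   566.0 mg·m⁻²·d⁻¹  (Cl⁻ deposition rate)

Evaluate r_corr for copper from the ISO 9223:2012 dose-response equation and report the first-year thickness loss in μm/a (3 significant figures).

r_corr = 1.85 μm/a

copper: T≤10 °C ⇒ hinge +0.126·(-2.5−10) = -1.5750
  sulphur-dioxide contribution → 0.6115 μm/a
  chloride contribution → 1.237 μm/a
  total first-year rate 1.848 μm/a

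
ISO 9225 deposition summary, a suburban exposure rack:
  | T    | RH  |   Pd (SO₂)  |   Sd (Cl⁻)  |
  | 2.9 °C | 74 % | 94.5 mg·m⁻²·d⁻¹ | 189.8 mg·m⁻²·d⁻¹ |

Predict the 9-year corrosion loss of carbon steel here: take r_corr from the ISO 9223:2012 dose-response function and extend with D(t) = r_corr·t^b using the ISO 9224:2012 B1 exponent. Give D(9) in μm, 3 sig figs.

D(9) = 197 μm

carbon steel: T≤10 °C ⇒ hinge +0.150·(2.9−10) = -1.0650
  SO₂ term: 1.77·94.5^0.52·exp(0.02·74-1.0650) = 28.54
  Sd branch = 0.102·Sd^0.62·e^(0.033·RH+0.04·T) = 34.05 μm/a
  r_corr = 28.54 + 34.05 = 62.58 μm/a
Power-law: D(9) = r_corr · 9^0.523
  D(9) = 62.58 × 9^0.523 = 62.58 × 3.156 = 197.5 μm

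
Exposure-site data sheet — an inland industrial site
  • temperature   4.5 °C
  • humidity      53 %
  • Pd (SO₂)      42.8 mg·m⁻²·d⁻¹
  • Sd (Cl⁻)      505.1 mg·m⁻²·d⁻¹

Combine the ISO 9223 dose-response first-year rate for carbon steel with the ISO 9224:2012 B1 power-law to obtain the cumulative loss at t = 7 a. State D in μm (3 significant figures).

D(7) = 136 μm

carbon steel: T≤10 °C ⇒ hinge +0.150·(4.5−10) = -0.8250
  Pd branch = 1.77·Pd^0.52·e^(0.02·RH+f) = 15.79 μm/a
  Sd branch = 0.102·Sd^0.62·e^(0.033·RH+0.04·T) = 33.3 μm/a
  sum: 15.79 + 33.3 → r_corr = 49.09 μm/a
Long-term exponent b (ISO 9224 Table 2, B1) = 0.523
  D(7) = 49.09 × 7^0.523 = 49.09 × 2.767 = 135.8 μm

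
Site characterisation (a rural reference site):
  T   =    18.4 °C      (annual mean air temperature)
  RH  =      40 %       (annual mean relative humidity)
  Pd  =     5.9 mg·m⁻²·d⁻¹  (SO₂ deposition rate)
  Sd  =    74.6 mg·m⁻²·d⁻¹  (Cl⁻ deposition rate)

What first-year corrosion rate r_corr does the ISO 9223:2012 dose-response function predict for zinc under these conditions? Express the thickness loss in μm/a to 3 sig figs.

r_corr = 1.44 μm/a

zinc: temperature factor f = -0.071·(8.4) = -0.5964
  SO₂ term: 0.0129·5.9^0.44·exp(0.046·40-0.5964) = 0.09769
  Sd branch = 0.0175·Sd^0.57·e^(0.008·RH+0.085·T) = 1.345 μm/a
  r_corr = 0.09769 + 1.345 = 1.443 μm/a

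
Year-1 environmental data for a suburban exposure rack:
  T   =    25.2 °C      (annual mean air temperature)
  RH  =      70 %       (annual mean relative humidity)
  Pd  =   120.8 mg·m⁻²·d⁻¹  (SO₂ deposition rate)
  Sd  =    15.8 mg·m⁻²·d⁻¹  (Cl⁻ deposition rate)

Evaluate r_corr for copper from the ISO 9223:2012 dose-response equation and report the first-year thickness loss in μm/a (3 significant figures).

copper: T>10 °C ⇒ hinge -0.080·(25.2−10) = -1.2160
  SO₂ term: 0.0053·120.8^0.26·exp(0.059·70-1.2160) = 0.3397
  Sd branch = 0.01025·Sd^0.27·e^(0.036·RH+0.049·T) = 0.9227 μm/a
  sum: 0.3397 + 0.9227 → r_corr = 1.262 μm/a

r_corr = 1.26 μm/a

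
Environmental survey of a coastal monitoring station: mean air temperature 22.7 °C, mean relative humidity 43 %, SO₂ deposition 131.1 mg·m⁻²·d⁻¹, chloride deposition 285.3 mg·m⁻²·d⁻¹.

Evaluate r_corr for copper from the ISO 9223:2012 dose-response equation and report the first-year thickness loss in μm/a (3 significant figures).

copper: T>10 °C ⇒ hinge -0.080·(22.7−10) = -1.0160
  SO₂ term: 0.0053·131.1^0.26·exp(0.059·43-1.0160) = 0.08618
  Cl⁻ term: 0.01025·285.3^0.27·exp(0.036·43+0.049·22.7) = 0.6745
  sum: 0.08618 + 0.6745 → r_corr = 0.7607 μm/a

r_corr = 0.761 μm/a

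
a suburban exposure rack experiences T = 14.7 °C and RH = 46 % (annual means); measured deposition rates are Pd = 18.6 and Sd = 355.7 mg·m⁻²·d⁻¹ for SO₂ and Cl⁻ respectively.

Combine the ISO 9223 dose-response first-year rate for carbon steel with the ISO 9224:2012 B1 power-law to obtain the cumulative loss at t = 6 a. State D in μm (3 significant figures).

D(6) = 122 μm

carbon steel: T>10 °C ⇒ hinge -0.054·(14.7−10) = -0.2538
  sulphur-dioxide contribution → 15.76 μm/a
  chloride contribution → 31.98 μm/a
  total first-year rate 47.74 μm/a
ISO 9224: D(t) = r_corr · t^b with b = 0.523 (carbon steel, B1)
  D(6) = 47.74 × 6^0.523 = 47.74 × 2.553 = 121.9 μm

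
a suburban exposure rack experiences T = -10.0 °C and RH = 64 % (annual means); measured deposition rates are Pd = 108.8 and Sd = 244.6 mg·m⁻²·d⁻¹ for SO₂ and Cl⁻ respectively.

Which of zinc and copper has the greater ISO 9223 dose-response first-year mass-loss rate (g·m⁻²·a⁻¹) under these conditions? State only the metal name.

zinc

zinc: temperature factor f = +0.038·(-20.0) = -0.7600
  SO₂ term: 0.0129·108.8^0.44·exp(0.046·64-0.7600) = 0.902
  Cl⁻ term: 0.0175·244.6^0.57·exp(0.008·64+0.085·-10.0) = 0.2869
  sum: 0.902 + 0.2869 → r_corr = 1.189 μm/a
  mass loss = 1.189 μm/a × 7.14 g/cm³ = 8.488 g·m⁻²·a⁻¹
copper: f(T) = +0.126·(T−10) [T≤10 °C] = -2.5200
  SO₂ term: 0.0053·108.8^0.26·exp(0.059·64-2.5200) = 0.06299
  Sd branch = 0.01025·Sd^0.27·e^(0.036·RH+0.049·T) = 0.2776 μm/a
  r_corr = 0.06299 + 0.2776 = 0.3406 μm/a
  mass loss = 0.3406 μm/a × 8.96 g/cm³ = 3.052 g·m⁻²·a⁻¹
Ordering by g·m⁻²·a⁻¹: zinc (8.49) > copper (3.05)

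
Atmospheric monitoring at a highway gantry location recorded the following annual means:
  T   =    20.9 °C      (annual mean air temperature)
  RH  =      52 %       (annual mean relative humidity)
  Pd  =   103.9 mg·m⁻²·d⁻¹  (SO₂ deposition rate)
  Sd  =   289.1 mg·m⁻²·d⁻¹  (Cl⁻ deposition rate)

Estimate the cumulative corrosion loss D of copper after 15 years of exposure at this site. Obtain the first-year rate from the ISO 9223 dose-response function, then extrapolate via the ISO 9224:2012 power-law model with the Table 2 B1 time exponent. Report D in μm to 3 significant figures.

copper: T>10 °C ⇒ hinge -0.080·(20.9−10) = -0.8720
  sulphur-dioxide contribution → 0.1593 μm/a
  chloride contribution → 0.857 μm/a
  ⇒ r_corr(copper) = 1.016 μm/a
Long-term exponent b (ISO 9224 Table 2, B1) = 0.667
  D(15) = 1.016 × 15^0.667 = 1.016 × 6.088 = 6.187 μm

D(15) = 6.19 μm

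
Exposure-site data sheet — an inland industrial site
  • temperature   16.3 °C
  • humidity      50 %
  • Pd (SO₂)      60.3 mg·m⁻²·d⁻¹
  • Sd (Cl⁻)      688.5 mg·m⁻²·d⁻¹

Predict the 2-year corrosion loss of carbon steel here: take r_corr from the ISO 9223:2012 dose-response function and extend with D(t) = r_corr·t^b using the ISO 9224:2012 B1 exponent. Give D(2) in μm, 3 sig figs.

carbon steel: T>10 °C ⇒ hinge -0.054·(16.3−10) = -0.3402
  Pd branch = 1.77·Pd^0.52·e^(0.02·RH+f) = 28.86 μm/a
  Sd branch = 0.102·Sd^0.62·e^(0.033·RH+0.04·T) = 58.59 μm/a
  sum: 28.86 + 58.59 → r_corr = 87.45 μm/a
Power-law: D(2) = r_corr · 2^0.523
  D(2) = 87.45 × 2^0.523 = 87.45 × 1.437 = 125.7 μm

D(2) = 126 μm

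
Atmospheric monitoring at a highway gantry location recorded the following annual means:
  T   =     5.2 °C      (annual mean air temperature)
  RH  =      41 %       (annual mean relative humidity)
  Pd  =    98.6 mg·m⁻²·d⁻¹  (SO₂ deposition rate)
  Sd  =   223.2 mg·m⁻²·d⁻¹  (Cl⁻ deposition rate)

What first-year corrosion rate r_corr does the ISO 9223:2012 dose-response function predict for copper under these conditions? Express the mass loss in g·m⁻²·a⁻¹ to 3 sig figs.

copper: f(T) = +0.126·(T−10) [T≤10 °C] = -0.6048
  SO₂ term: 0.0053·98.6^0.26·exp(0.059·41-0.6048) = 0.1073
  Cl⁻ term: 0.01025·223.2^0.27·exp(0.036·41+0.049·5.2) = 0.2492
  r_corr = 0.1073 + 0.2492 = 0.3565 μm/a
Convert to mass loss: 0.3565 μm/a × 8.96 g/cm³ = 3.194 g·m⁻²·a⁻¹

r_corr = 3.19 g·m⁻²·a⁻¹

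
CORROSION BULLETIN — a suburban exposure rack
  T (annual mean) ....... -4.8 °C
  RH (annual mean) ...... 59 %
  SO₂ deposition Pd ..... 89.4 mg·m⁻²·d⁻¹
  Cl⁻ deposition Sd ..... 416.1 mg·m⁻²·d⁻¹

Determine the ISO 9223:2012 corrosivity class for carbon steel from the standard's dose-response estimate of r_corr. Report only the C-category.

C3

carbon steel: temperature factor f = +0.150·(-14.8) = -2.2200
  Pd branch = 1.77·Pd^0.52·e^(0.02·RH+f) = 6.471 μm/a
  Cl⁻ term: 0.102·416.1^0.62·exp(0.033·59+0.04·-4.8) = 24.81
  sum: 6.471 + 24.81 → r_corr = 31.29 μm/a
ISO 9223 Table 2 (carbon steel): 25 < 31.3 ≤ 50 μm/a ⇒ C3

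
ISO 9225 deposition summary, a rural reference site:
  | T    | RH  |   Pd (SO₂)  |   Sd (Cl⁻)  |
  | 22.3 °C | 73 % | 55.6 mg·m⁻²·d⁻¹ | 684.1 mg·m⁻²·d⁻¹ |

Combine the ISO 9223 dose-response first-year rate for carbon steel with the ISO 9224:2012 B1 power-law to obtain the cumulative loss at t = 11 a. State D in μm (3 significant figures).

D(11) = 667 μm

carbon steel: temperature factor f = -0.054·(12.3) = -0.6642
  sulphur-dioxide contribution → 31.7 μm/a
  chloride contribution → 158.5 μm/a
  ⇒ r_corr(carbon steel) = 190.2 μm/a
Long-term exponent b (ISO 9224 Table 2, B1) = 0.523
  D(11) = 190.2 × 11^0.523 = 190.2 × 3.505 = 666.5 μm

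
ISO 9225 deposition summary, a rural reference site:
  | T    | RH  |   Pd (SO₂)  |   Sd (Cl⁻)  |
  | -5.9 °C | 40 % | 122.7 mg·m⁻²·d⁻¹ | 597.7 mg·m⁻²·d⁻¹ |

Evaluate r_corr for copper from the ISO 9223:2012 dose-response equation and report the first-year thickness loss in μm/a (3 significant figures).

copper: f(T) = +0.126·(T−10) [T≤10 °C] = -2.0034
  sulphur-dioxide contribution → 0.02644 μm/a
  chloride contribution → 0.1821 μm/a
  total first-year rate 0.2085 μm/a

r_corr = 0.208 μm/a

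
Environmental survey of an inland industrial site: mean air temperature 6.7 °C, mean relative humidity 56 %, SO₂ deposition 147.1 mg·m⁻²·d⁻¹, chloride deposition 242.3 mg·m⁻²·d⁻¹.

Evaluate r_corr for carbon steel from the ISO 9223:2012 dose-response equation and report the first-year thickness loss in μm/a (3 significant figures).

carbon steel: T≤10 °C ⇒ hinge +0.150·(6.7−10) = -0.4950
  sulphur-dioxide contribution → 44.32 μm/a
  chloride contribution → 25.46 μm/a
  total first-year rate 69.78 μm/a

r_corr = 69.8 μm/a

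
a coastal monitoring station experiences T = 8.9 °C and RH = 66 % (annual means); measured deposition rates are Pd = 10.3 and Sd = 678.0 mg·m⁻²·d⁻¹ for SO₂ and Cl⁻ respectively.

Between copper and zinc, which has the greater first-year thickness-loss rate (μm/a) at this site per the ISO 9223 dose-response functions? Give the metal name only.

zinc

copper: f(T) = +0.126·(T−10) [T≤10 °C] = -0.1386
  Pd branch = 0.0053·Pd^0.26·e^(0.059·RH+f) = 0.4155 μm/a
  Sd branch = 0.01025·Sd^0.27·e^(0.036·RH+0.049·T) = 0.9918 μm/a
  r_corr = 0.4155 + 0.9918 = 1.407 μm/a
zinc: T≤10 °C ⇒ hinge +0.038·(8.9−10) = -0.0418
  SO₂ term: 0.0129·10.3^0.44·exp(0.046·66-0.0418) = 0.7188
  Cl⁻ term: 0.0175·678.0^0.57·exp(0.008·66+0.085·8.9) = 2.598
  r_corr = 0.7188 + 2.598 = 3.317 μm/a
Ordering by μm/a: zinc (3.32) > copper (1.41)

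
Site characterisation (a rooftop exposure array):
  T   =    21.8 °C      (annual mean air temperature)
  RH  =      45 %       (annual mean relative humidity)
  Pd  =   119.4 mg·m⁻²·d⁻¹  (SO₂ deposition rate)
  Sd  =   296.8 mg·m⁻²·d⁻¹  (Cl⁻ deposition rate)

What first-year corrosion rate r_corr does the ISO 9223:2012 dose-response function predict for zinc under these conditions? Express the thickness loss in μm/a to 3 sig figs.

r_corr = 4.47 μm/a

zinc: T>10 °C ⇒ hinge -0.071·(21.8−10) = -0.8378
  sulphur-dioxide contribution → 0.3628 μm/a
  chloride contribution → 4.106 μm/a
  total first-year rate 4.469 μm/a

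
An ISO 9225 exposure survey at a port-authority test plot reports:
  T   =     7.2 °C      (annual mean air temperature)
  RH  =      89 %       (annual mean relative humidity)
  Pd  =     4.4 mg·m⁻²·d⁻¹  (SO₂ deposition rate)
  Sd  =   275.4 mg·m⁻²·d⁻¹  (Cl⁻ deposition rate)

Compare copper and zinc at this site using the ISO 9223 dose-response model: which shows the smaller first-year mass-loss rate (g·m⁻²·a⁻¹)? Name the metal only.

copper: T≤10 °C ⇒ hinge +0.126·(7.2−10) = -0.3528
  sulphur-dioxide contribution → 1.044 μm/a
  chloride contribution → 1.638 μm/a
  ⇒ r_corr(copper) = 2.682 μm/a
  mass loss = 2.682 μm/a × 8.96 g/cm³ = 24.03 g·m⁻²·a⁻¹
zinc: temperature factor f = +0.038·(-2.8) = -0.1064
  sulphur-dioxide contribution → 1.335 μm/a
  chloride contribution → 1.617 μm/a
  ⇒ r_corr(zinc) = 2.952 μm/a
  mass loss = 2.952 μm/a × 7.14 g/cm³ = 21.08 g·m⁻²·a⁻¹
Ordering by g·m⁻²·a⁻¹: copper (24) > zinc (21.1)

zinc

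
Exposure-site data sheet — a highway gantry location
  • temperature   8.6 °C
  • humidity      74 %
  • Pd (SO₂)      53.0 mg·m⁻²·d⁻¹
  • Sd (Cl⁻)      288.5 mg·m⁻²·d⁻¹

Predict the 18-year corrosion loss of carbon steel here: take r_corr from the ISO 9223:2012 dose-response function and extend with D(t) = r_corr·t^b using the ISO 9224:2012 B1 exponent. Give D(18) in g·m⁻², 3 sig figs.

D(18) = 3.74e+03 g·m⁻²

carbon steel: f(T) = +0.150·(T−10) [T≤10 °C] = -0.2100
  Pd branch = 1.77·Pd^0.52·e^(0.02·RH+f) = 49.68 μm/a
  Cl⁻ term: 0.102·288.5^0.62·exp(0.033·74+0.04·8.6) = 55.44
  sum: 49.68 + 55.44 → r_corr = 105.1 μm/a
Long-term exponent b (ISO 9224 Table 2, B1) = 0.523
  D(18) = 105.1 × 18^0.523 = 105.1 × 4.534 = 476.6 μm
  Mass loss = 476.6 μm × 7.85 g/cm³ = 3742 g·m⁻²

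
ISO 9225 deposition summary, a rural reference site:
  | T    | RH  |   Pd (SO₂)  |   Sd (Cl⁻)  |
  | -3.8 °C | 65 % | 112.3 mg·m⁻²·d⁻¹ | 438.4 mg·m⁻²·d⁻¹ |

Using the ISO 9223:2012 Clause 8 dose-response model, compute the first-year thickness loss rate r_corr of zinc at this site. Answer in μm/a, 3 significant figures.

r_corr = 1.90 μm/a

zinc: T≤10 °C ⇒ hinge +0.038·(-3.8−10) = -0.5244
  Pd branch = 0.0129·Pd^0.44·e^(0.046·RH+f) = 1.212 μm/a
  Cl⁻ term: 0.0175·438.4^0.57·exp(0.008·65+0.085·-3.8) = 0.6831
  sum: 1.212 + 0.6831 → r_corr = 1.895 μm/a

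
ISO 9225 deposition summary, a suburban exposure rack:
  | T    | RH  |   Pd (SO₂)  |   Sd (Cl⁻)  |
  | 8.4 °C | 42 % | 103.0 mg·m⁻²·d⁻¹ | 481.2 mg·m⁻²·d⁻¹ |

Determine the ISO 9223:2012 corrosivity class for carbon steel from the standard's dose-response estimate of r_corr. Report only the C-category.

C4

carbon steel: T≤10 °C ⇒ hinge +0.150·(8.4−10) = -0.2400
  sulphur-dioxide contribution → 35.91 μm/a
  chloride contribution → 26.27 μm/a
  total first-year rate 62.18 μm/a
Category bounds: 50…80 μm/a bracket r_corr ⇒ C4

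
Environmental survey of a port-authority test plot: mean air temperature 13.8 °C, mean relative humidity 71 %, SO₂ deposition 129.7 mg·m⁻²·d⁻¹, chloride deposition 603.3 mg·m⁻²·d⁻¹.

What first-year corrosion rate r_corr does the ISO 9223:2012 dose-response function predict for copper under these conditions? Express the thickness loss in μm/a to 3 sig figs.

copper: T>10 °C ⇒ hinge -0.080·(13.8−10) = -0.3040
  Pd branch = 0.0053·Pd^0.26·e^(0.059·RH+f) = 0.9138 μm/a
  Sd branch = 0.01025·Sd^0.27·e^(0.036·RH+0.049·T) = 1.463 μm/a
  sum: 0.9138 + 1.463 → r_corr = 2.377 μm/a

r_corr = 2.38 μm/a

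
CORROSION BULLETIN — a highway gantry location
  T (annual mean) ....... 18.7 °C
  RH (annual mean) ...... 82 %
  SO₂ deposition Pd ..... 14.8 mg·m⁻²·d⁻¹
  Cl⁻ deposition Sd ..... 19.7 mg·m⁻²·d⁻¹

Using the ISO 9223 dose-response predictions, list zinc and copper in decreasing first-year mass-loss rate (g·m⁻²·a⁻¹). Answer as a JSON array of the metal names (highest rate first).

["copper", "zinc"]

zinc: temperature factor f = -0.071·(8.7) = -0.6177
  SO₂ term: 0.0129·14.8^0.44·exp(0.046·82-0.6177) = 0.9895
  Cl⁻ term: 0.0175·19.7^0.57·exp(0.008·82+0.085·18.7) = 0.9038
  sum: 0.9895 + 0.9038 → r_corr = 1.893 μm/a
  mass loss = 1.893 μm/a × 7.14 g/cm³ = 13.52 g·m⁻²·a⁻¹
copper: T>10 °C ⇒ hinge -0.080·(18.7−10) = -0.6960
  Pd branch = 0.0053·Pd^0.26·e^(0.059·RH+f) = 0.672 μm/a
  Cl⁻ term: 0.01025·19.7^0.27·exp(0.036·82+0.049·18.7) = 1.097
  sum: 0.672 + 1.097 → r_corr = 1.769 μm/a
  mass loss = 1.769 μm/a × 8.96 g/cm³ = 15.85 g·m⁻²·a⁻¹
Ordering by g·m⁻²·a⁻¹: copper (15.9) > zinc (13.5)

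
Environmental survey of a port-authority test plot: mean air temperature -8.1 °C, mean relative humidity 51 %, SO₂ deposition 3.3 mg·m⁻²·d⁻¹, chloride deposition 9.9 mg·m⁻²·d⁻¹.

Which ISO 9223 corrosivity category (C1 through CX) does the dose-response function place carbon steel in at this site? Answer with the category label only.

C2

carbon steel: f(T) = +0.150·(T−10) [T≤10 °C] = -2.7150
  Pd branch = 1.77·Pd^0.52·e^(0.02·RH+f) = 0.6046 μm/a
  Sd branch = 0.102·Sd^0.62·e^(0.033·RH+0.04·T) = 1.645 μm/a
  r_corr = 0.6046 + 1.645 = 2.249 μm/a
ISO 9223 Table 2 (carbon steel): 1.3 < 2.25 ≤ 25 μm/a ⇒ C2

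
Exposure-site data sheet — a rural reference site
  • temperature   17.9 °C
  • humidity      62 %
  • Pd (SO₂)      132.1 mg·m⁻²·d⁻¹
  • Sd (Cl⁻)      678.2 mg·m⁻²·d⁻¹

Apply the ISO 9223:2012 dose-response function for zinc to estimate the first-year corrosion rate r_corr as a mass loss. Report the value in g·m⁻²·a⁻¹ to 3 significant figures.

r_corr = 46.4 g·m⁻²·a⁻¹

zinc: T>10 °C ⇒ hinge -0.071·(17.9−10) = -0.5609
  sulphur-dioxide contribution → 1.093 μm/a
  chloride contribution → 5.409 μm/a
  total first-year rate 6.502 μm/a
Convert to mass loss: 6.502 μm/a × 7.14 g/cm³ = 46.43 g·m⁻²·a⁻¹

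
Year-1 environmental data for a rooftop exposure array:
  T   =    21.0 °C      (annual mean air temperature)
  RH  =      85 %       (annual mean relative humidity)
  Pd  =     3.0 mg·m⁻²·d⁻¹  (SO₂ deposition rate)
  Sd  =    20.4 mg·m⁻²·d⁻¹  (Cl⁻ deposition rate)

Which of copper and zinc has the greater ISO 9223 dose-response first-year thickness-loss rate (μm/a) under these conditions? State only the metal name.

copper: T>10 °C ⇒ hinge -0.080·(21.0−10) = -0.8800
  SO₂ term: 0.0053·3.0^0.26·exp(0.059·85-0.8800) = 0.4407
  Sd branch = 0.01025·Sd^0.27·e^(0.036·RH+0.049·T) = 1.381 μm/a
  sum: 0.4407 + 1.381 → r_corr = 1.822 μm/a
zinc: T>10 °C ⇒ hinge -0.071·(21.0−10) = -0.7810
  Pd branch = 0.0129·Pd^0.44·e^(0.046·RH+f) = 0.478 μm/a
  Sd branch = 0.0175·Sd^0.57·e^(0.008·RH+0.085·T) = 1.148 μm/a
  sum: 0.478 + 1.148 → r_corr = 1.626 μm/a
Ordering by μm/a: copper (1.82) > zinc (1.63)

copper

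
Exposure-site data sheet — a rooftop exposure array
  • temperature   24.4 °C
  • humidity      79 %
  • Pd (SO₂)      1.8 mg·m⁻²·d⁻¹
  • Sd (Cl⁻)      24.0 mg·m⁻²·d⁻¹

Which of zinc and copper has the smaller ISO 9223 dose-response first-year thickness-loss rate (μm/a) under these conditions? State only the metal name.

zinc: T>10 °C ⇒ hinge -0.071·(24.4−10) = -1.0224
  SO₂ term: 0.0129·1.8^0.44·exp(0.046·79-1.0224) = 0.2276
  Sd branch = 0.0175·Sd^0.57·e^(0.008·RH+0.085·T) = 1.603 μm/a
  sum: 0.2276 + 1.603 → r_corr = 1.831 μm/a
copper: T>10 °C ⇒ hinge -0.080·(24.4−10) = -1.1520
  SO₂ term: 0.0053·1.8^0.26·exp(0.059·79-1.1520) = 0.2063
  Cl⁻ term: 0.01025·24.0^0.27·exp(0.036·79+0.049·24.4) = 1.373
  r_corr = 0.2063 + 1.373 = 1.58 μm/a
Ordering by μm/a: zinc (1.83) > copper (1.58)

copper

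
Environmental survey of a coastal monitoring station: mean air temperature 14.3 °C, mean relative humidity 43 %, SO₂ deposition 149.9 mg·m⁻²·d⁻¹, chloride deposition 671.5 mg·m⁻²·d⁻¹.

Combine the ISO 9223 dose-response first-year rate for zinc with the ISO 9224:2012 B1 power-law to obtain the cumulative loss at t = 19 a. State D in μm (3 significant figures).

zinc: T>10 °C ⇒ hinge -0.071·(14.3−10) = -0.3053
  Pd branch = 0.0129·Pd^0.44·e^(0.046·RH+f) = 0.6229 μm/a
  Sd branch = 0.0175·Sd^0.57·e^(0.008·RH+0.085·T) = 3.402 μm/a
  r_corr = 0.6229 + 3.402 = 4.025 μm/a
ISO 9224: D(t) = r_corr · t^b with b = 0.813 (zinc, B1)
  D(19) = 4.025 × 19^0.813 = 4.025 × 10.96 = 44.09 μm

D(19) = 44.1 μm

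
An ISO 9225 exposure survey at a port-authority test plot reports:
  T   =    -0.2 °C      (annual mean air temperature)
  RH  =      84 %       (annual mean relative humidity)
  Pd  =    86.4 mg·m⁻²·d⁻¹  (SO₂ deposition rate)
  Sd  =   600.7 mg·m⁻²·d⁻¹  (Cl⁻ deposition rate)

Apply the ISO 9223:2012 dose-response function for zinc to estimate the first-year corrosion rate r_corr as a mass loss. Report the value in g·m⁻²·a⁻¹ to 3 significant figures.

zinc: T≤10 °C ⇒ hinge +0.038·(-0.2−10) = -0.3876
  Pd branch = 0.0129·Pd^0.44·e^(0.046·RH+f) = 2.968 μm/a
  Sd branch = 0.0175·Sd^0.57·e^(0.008·RH+0.085·T) = 1.292 μm/a
  r_corr = 2.968 + 1.292 = 4.26 μm/a
Convert to mass loss: 4.26 μm/a × 7.14 g/cm³ = 30.42 g·m⁻²·a⁻¹

r_corr = 30.4 g·m⁻²·a⁻¹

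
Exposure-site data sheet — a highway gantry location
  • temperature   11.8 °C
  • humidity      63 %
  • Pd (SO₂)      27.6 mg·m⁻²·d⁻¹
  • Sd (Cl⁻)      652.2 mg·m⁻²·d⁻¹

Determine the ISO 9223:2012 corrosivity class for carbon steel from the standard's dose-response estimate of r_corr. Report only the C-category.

carbon steel: f(T) = -0.054·(T−10) [T>10 °C] = -0.0972
  SO₂ term: 1.77·27.6^0.52·exp(0.02·63-0.0972) = 31.79
  Cl⁻ term: 0.102·652.2^0.62·exp(0.033·63+0.04·11.8) = 72.68
  r_corr = 31.79 + 72.68 = 104.5 μm/a
ISO 9223 Table 2 (carbon steel): 80 < 104 ≤ 200 μm/a ⇒ C5

C5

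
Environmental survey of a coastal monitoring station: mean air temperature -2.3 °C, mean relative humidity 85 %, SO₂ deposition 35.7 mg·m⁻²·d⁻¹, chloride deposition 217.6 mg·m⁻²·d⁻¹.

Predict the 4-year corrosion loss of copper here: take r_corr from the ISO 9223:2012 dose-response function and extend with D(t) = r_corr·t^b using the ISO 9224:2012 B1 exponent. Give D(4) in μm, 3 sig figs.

D(4) = 3.19 μm

copper: f(T) = +0.126·(T−10) [T≤10 °C] = -1.5498
  SO₂ term: 0.0053·35.7^0.26·exp(0.059·85-1.5498) = 0.4294
  Sd branch = 0.01025·Sd^0.27·e^(0.036·RH+0.049·T) = 0.8354 μm/a
  sum: 0.4294 + 0.8354 → r_corr = 1.265 μm/a
Long-term exponent b (ISO 9224 Table 2, B1) = 0.667
  D(4) = 1.265 × 4^0.667 = 1.265 × 2.521 = 3.189 μm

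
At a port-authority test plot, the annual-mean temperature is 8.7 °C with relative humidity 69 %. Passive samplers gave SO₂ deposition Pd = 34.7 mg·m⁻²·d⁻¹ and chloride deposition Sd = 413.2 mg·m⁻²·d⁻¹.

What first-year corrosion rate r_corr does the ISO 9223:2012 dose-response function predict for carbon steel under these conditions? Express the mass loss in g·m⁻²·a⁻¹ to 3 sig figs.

carbon steel: f(T) = +0.150·(T−10) [T≤10 °C] = -0.1950
  Pd branch = 1.77·Pd^0.52·e^(0.02·RH+f) = 36.61 μm/a
  Sd branch = 0.102·Sd^0.62·e^(0.033·RH+0.04·T) = 58.97 μm/a
  r_corr = 36.61 + 58.97 = 95.58 μm/a
Convert to mass loss: 95.58 μm/a × 7.85 g/cm³ = 750.3 g·m⁻²·a⁻¹

r_corr = 750 g·m⁻²·a⁻¹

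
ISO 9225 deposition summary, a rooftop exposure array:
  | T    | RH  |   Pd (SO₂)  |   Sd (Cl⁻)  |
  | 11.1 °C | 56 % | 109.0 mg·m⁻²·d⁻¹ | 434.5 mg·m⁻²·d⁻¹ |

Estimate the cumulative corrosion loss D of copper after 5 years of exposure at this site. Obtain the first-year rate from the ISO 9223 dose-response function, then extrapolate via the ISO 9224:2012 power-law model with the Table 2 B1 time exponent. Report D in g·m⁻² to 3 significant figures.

copper: temperature factor f = -0.080·(1.1) = -0.0880
  Pd branch = 0.0053·Pd^0.26·e^(0.059·RH+f) = 0.4474 μm/a
  Sd branch = 0.01025·Sd^0.27·e^(0.036·RH+0.049·T) = 0.6835 μm/a
  r_corr = 0.4474 + 0.6835 = 1.131 μm/a
Long-term exponent b (ISO 9224 Table 2, B1) = 0.667
  D(5) = 1.131 × 5^0.667 = 1.131 × 2.926 = 3.309 μm
  Mass loss = 3.309 μm × 8.96 g/cm³ = 29.64 g·m⁻²

D(5) = 29.6 g·m⁻²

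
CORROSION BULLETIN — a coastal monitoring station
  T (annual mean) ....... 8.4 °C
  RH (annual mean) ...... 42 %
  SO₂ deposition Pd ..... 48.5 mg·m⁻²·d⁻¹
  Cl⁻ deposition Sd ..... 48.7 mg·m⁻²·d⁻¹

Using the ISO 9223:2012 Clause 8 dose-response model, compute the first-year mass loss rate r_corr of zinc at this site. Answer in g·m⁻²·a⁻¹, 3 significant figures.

r_corr = 6.57 g·m⁻²·a⁻¹

zinc: temperature factor f = +0.038·(-1.6) = -0.0608
  Pd branch = 0.0129·Pd^0.44·e^(0.046·RH+f) = 0.4623 μm/a
  Sd branch = 0.0175·Sd^0.57·e^(0.008·RH+0.085·T) = 0.4581 μm/a
  sum: 0.4623 + 0.4581 → r_corr = 0.9204 μm/a
Convert to mass loss: 0.9204 μm/a × 7.14 g/cm³ = 6.572 g·m⁻²·a⁻¹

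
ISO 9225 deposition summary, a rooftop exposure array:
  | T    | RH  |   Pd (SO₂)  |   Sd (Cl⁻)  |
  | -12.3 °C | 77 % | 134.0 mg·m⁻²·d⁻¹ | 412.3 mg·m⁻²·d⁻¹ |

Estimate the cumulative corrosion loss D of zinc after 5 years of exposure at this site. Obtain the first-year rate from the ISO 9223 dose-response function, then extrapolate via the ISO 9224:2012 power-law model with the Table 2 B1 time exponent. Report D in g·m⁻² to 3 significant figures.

zinc: T≤10 °C ⇒ hinge +0.038·(-12.3−10) = -0.8474
  sulphur-dioxide contribution → 1.647 μm/a
  chloride contribution → 0.3525 μm/a
  ⇒ r_corr(zinc) = 2 μm/a
ISO 9224: D(t) = r_corr · t^b with b = 0.813 (zinc, B1)
  D(5) = 2 × 5^0.813 = 2 × 3.701 = 7.4 μm
  Mass loss = 7.4 μm × 7.14 g/cm³ = 52.84 g·m⁻²

D(5) = 52.8 g·m⁻²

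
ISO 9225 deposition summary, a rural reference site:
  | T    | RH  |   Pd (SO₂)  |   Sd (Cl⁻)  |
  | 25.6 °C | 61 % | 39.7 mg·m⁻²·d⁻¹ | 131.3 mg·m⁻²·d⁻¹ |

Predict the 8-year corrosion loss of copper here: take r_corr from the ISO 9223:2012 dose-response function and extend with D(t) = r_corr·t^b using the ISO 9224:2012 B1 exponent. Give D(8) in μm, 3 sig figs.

copper: temperature factor f = -0.080·(15.6) = -1.2480
  SO₂ term: 0.0053·39.7^0.26·exp(0.059·61-1.2480) = 0.1449
  Sd branch = 0.01025·Sd^0.27·e^(0.036·RH+0.049·T) = 1.205 μm/a
  r_corr = 0.1449 + 1.205 = 1.35 μm/a
ISO 9224: D(t) = r_corr · t^b with b = 0.667 (copper, B1)
  D(8) = 1.35 × 8^0.667 = 1.35 × 4.003 = 5.405 μm

D(8) = 5.40 μm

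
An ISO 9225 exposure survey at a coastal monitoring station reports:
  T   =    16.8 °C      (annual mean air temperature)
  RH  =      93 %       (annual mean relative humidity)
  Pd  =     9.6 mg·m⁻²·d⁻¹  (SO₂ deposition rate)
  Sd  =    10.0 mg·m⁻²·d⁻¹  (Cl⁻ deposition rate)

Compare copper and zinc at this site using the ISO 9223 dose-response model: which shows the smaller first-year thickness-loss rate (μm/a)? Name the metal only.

copper: T>10 °C ⇒ hinge -0.080·(16.8−10) = -0.5440
  Pd branch = 0.0053·Pd^0.26·e^(0.059·RH+f) = 1.338 μm/a
  Cl⁻ term: 0.01025·10.0^0.27·exp(0.036·93+0.049·16.8) = 1.237
  sum: 1.338 + 1.237 → r_corr = 2.574 μm/a
zinc: f(T) = -0.071·(T−10) [T>10 °C] = -0.4828
  SO₂ term: 0.0129·9.6^0.44·exp(0.046·93-0.4828) = 1.552
  Cl⁻ term: 0.0175·10.0^0.57·exp(0.008·93+0.085·16.8) = 0.5706
  sum: 1.552 + 0.5706 → r_corr = 2.123 μm/a
Ordering by μm/a: copper (2.57) > zinc (2.12)

zinc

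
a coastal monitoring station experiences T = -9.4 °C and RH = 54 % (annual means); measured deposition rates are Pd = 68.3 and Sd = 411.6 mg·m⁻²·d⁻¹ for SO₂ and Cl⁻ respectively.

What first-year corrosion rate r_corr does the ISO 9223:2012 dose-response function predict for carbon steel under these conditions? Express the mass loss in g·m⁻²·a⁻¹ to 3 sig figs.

r_corr = 157 g·m⁻²·a⁻¹

carbon steel: T≤10 °C ⇒ hinge +0.150·(-9.4−10) = -2.9100
  SO₂ term: 1.77·68.3^0.52·exp(0.02·54-2.9100) = 2.553
  Cl⁻ term: 0.102·411.6^0.62·exp(0.033·54+0.04·-9.4) = 17.39
  sum: 2.553 + 17.39 → r_corr = 19.94 μm/a
Convert to mass loss: 19.94 μm/a × 7.85 g/cm³ = 156.5 g·m⁻²·a⁻¹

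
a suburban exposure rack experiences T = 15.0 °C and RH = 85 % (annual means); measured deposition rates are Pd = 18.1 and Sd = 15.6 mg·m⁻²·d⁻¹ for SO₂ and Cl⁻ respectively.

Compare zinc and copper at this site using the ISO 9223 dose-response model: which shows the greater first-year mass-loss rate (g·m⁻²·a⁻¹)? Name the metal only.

zinc: T>10 °C ⇒ hinge -0.071·(15.0−10) = -0.3550
  sulphur-dioxide contribution → 1.614 μm/a
  chloride contribution → 0.5918 μm/a
  total first-year rate 2.206 μm/a
  mass loss = 2.206 μm/a × 7.14 g/cm³ = 15.75 g·m⁻²·a⁻¹
copper: temperature factor f = -0.080·(5.0) = -0.4000
  sulphur-dioxide contribution → 1.136 μm/a
  chloride contribution → 0.9572 μm/a
  total first-year rate 2.094 μm/a
  mass loss = 2.094 μm/a × 8.96 g/cm³ = 18.76 g·m⁻²·a⁻¹
Ordering by g·m⁻²·a⁻¹: copper (18.8) > zinc (15.7)

copper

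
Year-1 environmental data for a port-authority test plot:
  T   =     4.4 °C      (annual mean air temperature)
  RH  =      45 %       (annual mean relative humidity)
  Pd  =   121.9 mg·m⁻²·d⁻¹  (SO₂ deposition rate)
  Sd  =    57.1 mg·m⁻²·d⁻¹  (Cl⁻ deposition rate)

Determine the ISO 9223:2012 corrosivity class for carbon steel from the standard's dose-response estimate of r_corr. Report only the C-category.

carbon steel: T≤10 °C ⇒ hinge +0.150·(4.4−10) = -0.8400
  Pd branch = 1.77·Pd^0.52·e^(0.02·RH+f) = 22.84 μm/a
  Sd branch = 0.102·Sd^0.62·e^(0.033·RH+0.04·T) = 6.593 μm/a
  r_corr = 22.84 + 6.593 = 29.44 μm/a
Category bounds: 25…50 μm/a bracket r_corr ⇒ C3

C3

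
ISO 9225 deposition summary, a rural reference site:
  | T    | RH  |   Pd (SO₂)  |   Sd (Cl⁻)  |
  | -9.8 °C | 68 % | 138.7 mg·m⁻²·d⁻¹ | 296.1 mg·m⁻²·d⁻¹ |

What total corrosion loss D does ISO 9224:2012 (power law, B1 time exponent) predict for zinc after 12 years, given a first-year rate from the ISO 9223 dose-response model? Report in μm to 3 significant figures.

D(12) = 11.7 μm

zinc: f(T) = +0.038·(T−10) [T≤10 °C] = -0.7524
  sulphur-dioxide contribution → 1.216 μm/a
  chloride contribution → 0.3359 μm/a
  total first-year rate 1.552 μm/a
Power-law: D(12) = r_corr · 12^0.813
  D(12) = 1.552 × 12^0.813 = 1.552 × 7.54 = 11.7 μm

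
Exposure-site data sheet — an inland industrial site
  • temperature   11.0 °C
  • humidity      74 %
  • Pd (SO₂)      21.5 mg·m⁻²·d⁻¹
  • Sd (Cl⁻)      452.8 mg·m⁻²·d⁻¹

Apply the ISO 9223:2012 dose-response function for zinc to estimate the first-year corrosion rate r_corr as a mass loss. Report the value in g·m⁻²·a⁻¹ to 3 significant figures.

r_corr = 28.7 g·m⁻²·a⁻¹

zinc: temperature factor f = -0.071·(1.0) = -0.0710
  Pd branch = 0.0129·Pd^0.44·e^(0.046·RH+f) = 1.394 μm/a
  Cl⁻ term: 0.0175·452.8^0.57·exp(0.008·74+0.085·11.0) = 2.631
  r_corr = 1.394 + 2.631 = 4.025 μm/a
Convert to mass loss: 4.025 μm/a × 7.14 g/cm³ = 28.74 g·m⁻²·a⁻¹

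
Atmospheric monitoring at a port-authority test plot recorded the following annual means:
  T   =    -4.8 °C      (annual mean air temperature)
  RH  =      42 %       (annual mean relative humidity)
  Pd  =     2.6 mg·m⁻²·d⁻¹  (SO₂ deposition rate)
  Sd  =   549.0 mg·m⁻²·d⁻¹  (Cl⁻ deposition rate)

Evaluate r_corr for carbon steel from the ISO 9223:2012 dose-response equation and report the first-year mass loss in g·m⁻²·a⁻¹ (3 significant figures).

r_corr = 138 g·m⁻²·a⁻¹

carbon steel: temperature factor f = +0.150·(-14.8) = -2.2200
  Pd branch = 1.77·Pd^0.52·e^(0.02·RH+f) = 0.7319 μm/a
  Cl⁻ term: 0.102·549.0^0.62·exp(0.033·42+0.04·-4.8) = 16.81
  sum: 0.7319 + 16.81 → r_corr = 17.55 μm/a
Convert to mass loss: 17.55 μm/a × 7.85 g/cm³ = 137.7 g·m⁻²·a⁻¹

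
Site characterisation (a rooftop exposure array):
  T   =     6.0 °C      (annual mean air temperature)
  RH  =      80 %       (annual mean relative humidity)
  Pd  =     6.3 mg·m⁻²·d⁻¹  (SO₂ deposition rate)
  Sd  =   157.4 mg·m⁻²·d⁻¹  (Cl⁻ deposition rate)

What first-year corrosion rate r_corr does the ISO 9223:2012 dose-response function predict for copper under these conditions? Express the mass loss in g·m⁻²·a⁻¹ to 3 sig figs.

copper: T≤10 °C ⇒ hinge +0.126·(6.0−10) = -0.5040
  sulphur-dioxide contribution → 0.5795 μm/a
  chloride contribution → 0.9602 μm/a
  ⇒ r_corr(copper) = 1.54 μm/a
Convert to mass loss: 1.54 μm/a × 8.96 g/cm³ = 13.8 g·m⁻²·a⁻¹

r_corr = 13.8 g·m⁻²·a⁻¹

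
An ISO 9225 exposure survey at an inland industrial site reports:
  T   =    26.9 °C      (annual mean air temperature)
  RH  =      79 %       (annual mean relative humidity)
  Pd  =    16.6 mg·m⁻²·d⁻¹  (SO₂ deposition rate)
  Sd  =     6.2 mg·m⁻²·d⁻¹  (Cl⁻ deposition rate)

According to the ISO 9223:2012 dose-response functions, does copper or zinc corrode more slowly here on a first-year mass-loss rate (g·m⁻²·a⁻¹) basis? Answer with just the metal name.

zinc

copper: f(T) = -0.080·(T−10) [T>10 °C] = -1.3520
  sulphur-dioxide contribution → 0.301 μm/a
  chloride contribution → 1.077 μm/a
  total first-year rate 1.378 μm/a
  mass loss = 1.378 μm/a × 8.96 g/cm³ = 12.35 g·m⁻²·a⁻¹
zinc: f(T) = -0.071·(T−10) [T>10 °C] = -1.1999
  sulphur-dioxide contribution → 0.5065 μm/a
  chloride contribution → 0.9166 μm/a
  total first-year rate 1.423 μm/a
  mass loss = 1.423 μm/a × 7.14 g/cm³ = 10.16 g·m⁻²·a⁻¹
Ordering by g·m⁻²·a⁻¹: copper (12.3) > zinc (10.2)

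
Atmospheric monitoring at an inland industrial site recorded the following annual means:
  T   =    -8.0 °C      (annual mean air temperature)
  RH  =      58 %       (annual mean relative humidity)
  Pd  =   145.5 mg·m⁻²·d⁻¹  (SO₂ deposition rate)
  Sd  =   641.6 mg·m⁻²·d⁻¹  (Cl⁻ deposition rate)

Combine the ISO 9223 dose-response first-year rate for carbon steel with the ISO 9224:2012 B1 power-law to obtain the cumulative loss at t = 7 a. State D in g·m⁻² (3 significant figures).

carbon steel: f(T) = +0.150·(T−10) [T≤10 °C] = -2.7000
  sulphur-dioxide contribution → 5.056 μm/a
  chloride contribution → 27.63 μm/a
  ⇒ r_corr(carbon steel) = 32.69 μm/a
ISO 9224: D(t) = r_corr · t^b with b = 0.523 (carbon steel, B1)
  D(7) = 32.69 × 7^0.523 = 32.69 × 2.767 = 90.44 μm
  Mass loss = 90.44 μm × 7.85 g/cm³ = 709.9 g·m⁻²

D(7) = 710 g·m⁻²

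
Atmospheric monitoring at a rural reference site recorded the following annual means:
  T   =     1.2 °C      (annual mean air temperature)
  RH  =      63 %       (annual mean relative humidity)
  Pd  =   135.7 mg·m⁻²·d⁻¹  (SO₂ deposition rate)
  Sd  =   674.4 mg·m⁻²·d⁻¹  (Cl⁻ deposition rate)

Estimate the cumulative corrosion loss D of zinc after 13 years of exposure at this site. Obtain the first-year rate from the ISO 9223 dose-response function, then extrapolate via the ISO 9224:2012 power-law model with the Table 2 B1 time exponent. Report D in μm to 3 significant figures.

D(13) = 22.3 μm

zinc: temperature factor f = +0.038·(-8.8) = -0.3344
  sulphur-dioxide contribution → 1.453 μm/a
  chloride contribution → 1.314 μm/a
  total first-year rate 2.767 μm/a
ISO 9224: D(t) = r_corr · t^b with b = 0.813 (zinc, B1)
  D(13) = 2.767 × 13^0.813 = 2.767 × 8.047 = 22.27 μm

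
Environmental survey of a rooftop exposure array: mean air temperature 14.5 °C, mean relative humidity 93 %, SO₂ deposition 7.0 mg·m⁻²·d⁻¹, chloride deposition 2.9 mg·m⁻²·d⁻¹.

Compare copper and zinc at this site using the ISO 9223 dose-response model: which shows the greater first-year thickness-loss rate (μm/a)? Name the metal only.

copper

copper: f(T) = -0.080·(T−10) [T>10 °C] = -0.3600
  sulphur-dioxide contribution → 1.481 μm/a
  chloride contribution → 0.791 μm/a
  total first-year rate 2.272 μm/a
zinc: temperature factor f = -0.071·(4.5) = -0.3195
  sulphur-dioxide contribution → 1.591 μm/a
  chloride contribution → 0.2317 μm/a
  ⇒ r_corr(zinc) = 1.822 μm/a
Ordering by μm/a: copper (2.27) > zinc (1.82)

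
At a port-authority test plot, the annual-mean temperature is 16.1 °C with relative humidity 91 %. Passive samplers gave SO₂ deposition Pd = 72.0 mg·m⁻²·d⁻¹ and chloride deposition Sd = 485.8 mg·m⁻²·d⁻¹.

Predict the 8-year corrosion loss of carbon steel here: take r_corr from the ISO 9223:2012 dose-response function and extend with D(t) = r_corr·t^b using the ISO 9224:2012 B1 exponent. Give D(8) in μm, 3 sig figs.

D(8) = 753 μm

carbon steel: temperature factor f = -0.054·(6.1) = -0.3294
  Pd branch = 1.77·Pd^0.52·e^(0.02·RH+f) = 72.63 μm/a
  Cl⁻ term: 0.102·485.8^0.62·exp(0.033·91+0.04·16.1) = 181.2
  r_corr = 72.63 + 181.2 = 253.8 μm/a
Long-term exponent b (ISO 9224 Table 2, B1) = 0.523
  D(8) = 253.8 × 8^0.523 = 253.8 × 2.967 = 753 μm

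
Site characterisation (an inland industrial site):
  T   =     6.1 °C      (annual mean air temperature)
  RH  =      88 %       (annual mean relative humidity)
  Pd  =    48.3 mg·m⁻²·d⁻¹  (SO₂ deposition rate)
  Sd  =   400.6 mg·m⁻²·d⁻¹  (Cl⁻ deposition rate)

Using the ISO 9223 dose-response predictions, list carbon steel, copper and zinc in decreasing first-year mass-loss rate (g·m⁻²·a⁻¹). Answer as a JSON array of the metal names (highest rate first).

["carbon steel", "zinc", "copper"]

carbon steel: T≤10 °C ⇒ hinge +0.150·(6.1−10) = -0.5850
  sulphur-dioxide contribution → 43.04 μm/a
  chloride contribution → 97.6 μm/a
  ⇒ r_corr(carbon steel) = 140.6 μm/a
  mass loss = 140.6 μm/a × 7.85 g/cm³ = 1104 g·m⁻²·a⁻¹
copper: f(T) = +0.126·(T−10) [T≤10 °C] = -0.4914
  sulphur-dioxide contribution → 1.598 μm/a
  chloride contribution → 1.656 μm/a
  total first-year rate 3.254 μm/a
  mass loss = 3.254 μm/a × 8.96 g/cm³ = 29.16 g·m⁻²·a⁻¹
zinc: f(T) = +0.038·(T−10) [T≤10 °C] = -0.1482
  sulphur-dioxide contribution → 3.509 μm/a
  chloride contribution → 1.809 μm/a
  ⇒ r_corr(zinc) = 5.318 μm/a
  mass loss = 5.318 μm/a × 7.14 g/cm³ = 37.97 g·m⁻²·a⁻¹
Ordering by g·m⁻²·a⁻¹: carbon steel (1100) > zinc (38) > copper (29.2)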